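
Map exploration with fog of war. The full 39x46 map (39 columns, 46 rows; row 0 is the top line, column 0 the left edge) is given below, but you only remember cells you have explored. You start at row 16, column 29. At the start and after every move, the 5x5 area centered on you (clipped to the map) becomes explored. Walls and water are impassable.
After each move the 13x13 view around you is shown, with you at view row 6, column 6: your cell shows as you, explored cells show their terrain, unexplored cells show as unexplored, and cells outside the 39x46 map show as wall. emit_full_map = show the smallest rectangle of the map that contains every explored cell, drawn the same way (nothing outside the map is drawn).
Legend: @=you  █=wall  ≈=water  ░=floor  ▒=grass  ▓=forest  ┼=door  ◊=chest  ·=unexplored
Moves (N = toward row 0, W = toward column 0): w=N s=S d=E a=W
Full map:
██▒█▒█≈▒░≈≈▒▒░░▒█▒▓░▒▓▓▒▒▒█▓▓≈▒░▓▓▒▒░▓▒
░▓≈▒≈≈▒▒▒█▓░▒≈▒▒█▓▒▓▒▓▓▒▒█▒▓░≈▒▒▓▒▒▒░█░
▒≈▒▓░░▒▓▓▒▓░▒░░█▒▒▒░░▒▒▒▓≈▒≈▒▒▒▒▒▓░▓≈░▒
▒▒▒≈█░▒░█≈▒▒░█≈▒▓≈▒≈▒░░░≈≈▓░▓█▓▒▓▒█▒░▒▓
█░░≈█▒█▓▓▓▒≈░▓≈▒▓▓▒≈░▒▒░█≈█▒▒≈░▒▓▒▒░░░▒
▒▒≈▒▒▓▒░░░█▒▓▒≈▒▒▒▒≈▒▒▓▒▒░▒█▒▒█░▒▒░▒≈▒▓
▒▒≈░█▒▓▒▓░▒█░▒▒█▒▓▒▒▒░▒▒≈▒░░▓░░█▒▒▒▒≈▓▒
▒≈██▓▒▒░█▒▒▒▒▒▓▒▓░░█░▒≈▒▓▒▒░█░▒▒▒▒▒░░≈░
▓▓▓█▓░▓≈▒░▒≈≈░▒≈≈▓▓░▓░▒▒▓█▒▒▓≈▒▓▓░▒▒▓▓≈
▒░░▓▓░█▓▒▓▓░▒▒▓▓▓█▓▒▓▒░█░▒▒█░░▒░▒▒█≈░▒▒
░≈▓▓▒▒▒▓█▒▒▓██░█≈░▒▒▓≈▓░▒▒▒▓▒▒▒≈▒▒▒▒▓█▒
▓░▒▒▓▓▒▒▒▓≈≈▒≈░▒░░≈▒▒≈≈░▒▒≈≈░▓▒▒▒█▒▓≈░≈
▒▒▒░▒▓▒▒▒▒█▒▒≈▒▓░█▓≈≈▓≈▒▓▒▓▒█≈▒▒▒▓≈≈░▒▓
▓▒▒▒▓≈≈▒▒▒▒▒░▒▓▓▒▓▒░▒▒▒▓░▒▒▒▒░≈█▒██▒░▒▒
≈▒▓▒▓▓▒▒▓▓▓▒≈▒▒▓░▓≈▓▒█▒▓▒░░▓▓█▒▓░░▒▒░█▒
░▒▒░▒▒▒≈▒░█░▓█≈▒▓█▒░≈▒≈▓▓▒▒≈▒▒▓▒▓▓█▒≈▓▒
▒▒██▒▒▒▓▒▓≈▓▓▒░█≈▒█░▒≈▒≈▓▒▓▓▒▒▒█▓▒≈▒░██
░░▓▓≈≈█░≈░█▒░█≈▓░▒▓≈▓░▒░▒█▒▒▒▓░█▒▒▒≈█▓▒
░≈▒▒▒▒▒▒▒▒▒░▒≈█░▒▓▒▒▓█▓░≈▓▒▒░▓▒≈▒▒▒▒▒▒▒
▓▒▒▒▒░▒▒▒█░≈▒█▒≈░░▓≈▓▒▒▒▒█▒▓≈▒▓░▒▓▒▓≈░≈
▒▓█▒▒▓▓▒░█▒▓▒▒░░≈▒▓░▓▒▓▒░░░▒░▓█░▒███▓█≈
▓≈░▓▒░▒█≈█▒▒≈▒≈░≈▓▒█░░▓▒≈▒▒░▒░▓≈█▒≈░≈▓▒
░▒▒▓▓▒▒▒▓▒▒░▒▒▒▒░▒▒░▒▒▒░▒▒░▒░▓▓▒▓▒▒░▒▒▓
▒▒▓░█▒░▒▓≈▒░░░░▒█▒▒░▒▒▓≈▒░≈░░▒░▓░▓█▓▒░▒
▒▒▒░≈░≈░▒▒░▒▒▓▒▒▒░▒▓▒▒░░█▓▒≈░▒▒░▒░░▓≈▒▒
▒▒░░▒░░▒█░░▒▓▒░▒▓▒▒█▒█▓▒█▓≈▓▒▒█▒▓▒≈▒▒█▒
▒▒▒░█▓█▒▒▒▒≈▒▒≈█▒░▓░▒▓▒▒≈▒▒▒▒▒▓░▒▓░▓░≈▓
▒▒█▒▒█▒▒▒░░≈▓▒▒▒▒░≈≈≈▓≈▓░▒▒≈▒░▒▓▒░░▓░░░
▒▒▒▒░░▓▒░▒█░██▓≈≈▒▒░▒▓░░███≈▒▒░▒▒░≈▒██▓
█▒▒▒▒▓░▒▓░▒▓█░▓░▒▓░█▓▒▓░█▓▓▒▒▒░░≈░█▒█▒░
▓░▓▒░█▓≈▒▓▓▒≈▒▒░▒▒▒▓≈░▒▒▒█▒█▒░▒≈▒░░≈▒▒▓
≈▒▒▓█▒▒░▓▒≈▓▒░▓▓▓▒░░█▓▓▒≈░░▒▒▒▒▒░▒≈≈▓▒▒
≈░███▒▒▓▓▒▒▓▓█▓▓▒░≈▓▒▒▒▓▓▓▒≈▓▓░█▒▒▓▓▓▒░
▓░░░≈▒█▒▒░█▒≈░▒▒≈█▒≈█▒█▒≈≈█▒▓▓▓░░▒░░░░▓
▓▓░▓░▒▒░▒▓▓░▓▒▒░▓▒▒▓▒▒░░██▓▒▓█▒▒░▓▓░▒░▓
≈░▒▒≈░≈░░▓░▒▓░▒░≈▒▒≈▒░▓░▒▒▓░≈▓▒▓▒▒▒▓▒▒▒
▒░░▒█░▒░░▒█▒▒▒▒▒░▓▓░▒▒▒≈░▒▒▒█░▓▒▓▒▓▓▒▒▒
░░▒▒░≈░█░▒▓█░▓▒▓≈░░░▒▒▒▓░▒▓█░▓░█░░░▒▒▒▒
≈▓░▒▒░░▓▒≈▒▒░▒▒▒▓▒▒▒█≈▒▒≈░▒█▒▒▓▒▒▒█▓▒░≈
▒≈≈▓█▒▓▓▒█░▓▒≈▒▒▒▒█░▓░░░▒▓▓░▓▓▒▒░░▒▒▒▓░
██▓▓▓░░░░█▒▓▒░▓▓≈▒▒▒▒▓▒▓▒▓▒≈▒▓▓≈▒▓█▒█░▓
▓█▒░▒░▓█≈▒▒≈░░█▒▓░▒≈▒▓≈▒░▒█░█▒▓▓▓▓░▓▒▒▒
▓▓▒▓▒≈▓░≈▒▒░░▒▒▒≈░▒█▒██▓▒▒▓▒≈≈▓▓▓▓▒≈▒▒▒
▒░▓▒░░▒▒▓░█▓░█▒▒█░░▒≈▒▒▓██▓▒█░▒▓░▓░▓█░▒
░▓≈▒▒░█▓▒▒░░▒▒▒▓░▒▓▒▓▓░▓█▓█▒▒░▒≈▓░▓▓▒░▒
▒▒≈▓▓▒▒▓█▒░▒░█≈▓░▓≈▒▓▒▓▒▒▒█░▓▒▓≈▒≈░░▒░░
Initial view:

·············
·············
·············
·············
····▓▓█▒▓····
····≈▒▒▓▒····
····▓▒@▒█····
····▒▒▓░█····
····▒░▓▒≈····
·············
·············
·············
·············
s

·············
·············
·············
····▓▓█▒▓····
····≈▒▒▓▒····
····▓▒▒▒█····
····▒▒@░█····
····▒░▓▒≈····
····▓≈▒▓░····
·············
·············
·············
·············

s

·············
·············
····▓▓█▒▓····
····≈▒▒▓▒····
····▓▒▒▒█····
····▒▒▓░█····
····▒░@▒≈····
····▓≈▒▓░····
····▒░▓█░····
·············
·············
·············
·············

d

·············
·············
···▓▓█▒▓·····
···≈▒▒▓▒·····
···▓▒▒▒█▓····
···▒▒▓░█▒····
···▒░▓@≈▒····
···▓≈▒▓░▒····
···▒░▓█░▒····
·············
·············
·············
·············

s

·············
···▓▓█▒▓·····
···≈▒▒▓▒·····
···▓▒▒▒█▓····
···▒▒▓░█▒····
···▒░▓▒≈▒····
···▓≈▒@░▒····
···▒░▓█░▒····
····▒░▓≈█····
·············
·············
·············
·············

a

·············
····▓▓█▒▓····
····≈▒▒▓▒····
····▓▒▒▒█▓···
····▒▒▓░█▒···
····▒░▓▒≈▒···
····▓≈@▓░▒···
····▒░▓█░▒···
····░▒░▓≈█···
·············
·············
·············
·············

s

····▓▓█▒▓····
····≈▒▒▓▒····
····▓▒▒▒█▓···
····▒▒▓░█▒···
····▒░▓▒≈▒···
····▓≈▒▓░▒···
····▒░@█░▒···
····░▒░▓≈█···
····▒░▓▓▒····
·············
·············
·············
·············

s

····≈▒▒▓▒····
····▓▒▒▒█▓···
····▒▒▓░█▒···
····▒░▓▒≈▒···
····▓≈▒▓░▒···
····▒░▓█░▒···
····░▒@▓≈█···
····▒░▓▓▒····
····░░▒░▓····
·············
·············
·············
·············

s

····▓▒▒▒█▓···
····▒▒▓░█▒···
····▒░▓▒≈▒···
····▓≈▒▓░▒···
····▒░▓█░▒···
····░▒░▓≈█···
····▒░@▓▒····
····░░▒░▓····
····≈░▒▒░····
·············
·············
·············
·············

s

····▒▒▓░█▒···
····▒░▓▒≈▒···
····▓≈▒▓░▒···
····▒░▓█░▒···
····░▒░▓≈█···
····▒░▓▓▒····
····░░@░▓····
····≈░▒▒░····
····▓▒▒█▒····
·············
·············
·············
·············

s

····▒░▓▒≈▒···
····▓≈▒▓░▒···
····▒░▓█░▒···
····░▒░▓≈█···
····▒░▓▓▒····
····░░▒░▓····
····≈░@▒░····
····▓▒▒█▒····
····▒▒▒▓░····
·············
·············
·············
·············

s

····▓≈▒▓░▒···
····▒░▓█░▒···
····░▒░▓≈█···
····▒░▓▓▒····
····░░▒░▓····
····≈░▒▒░····
····▓▒@█▒····
····▒▒▒▓░····
····≈▒░▒▓····
·············
·············
·············
·············

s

····▒░▓█░▒···
····░▒░▓≈█···
····▒░▓▓▒····
····░░▒░▓····
····≈░▒▒░····
····▓▒▒█▒····
····▒▒@▓░····
····≈▒░▒▓····
····≈▒▒░▒····
·············
·············
·············
·············

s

····░▒░▓≈█···
····▒░▓▓▒····
····░░▒░▓····
····≈░▒▒░····
····▓▒▒█▒····
····▒▒▒▓░····
····≈▒@▒▓····
····≈▒▒░▒····
····▒▒▒░░····
·············
·············
·············
·············

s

····▒░▓▓▒····
····░░▒░▓····
····≈░▒▒░····
····▓▒▒█▒····
····▒▒▒▓░····
····≈▒░▒▓····
····≈▒@░▒····
····▒▒▒░░····
····█▒░▒≈····
·············
·············
·············
·············

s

····░░▒░▓····
····≈░▒▒░····
····▓▒▒█▒····
····▒▒▒▓░····
····≈▒░▒▓····
····≈▒▒░▒····
····▒▒@░░····
····█▒░▒≈····
····▒▒▒▒▒····
·············
·············
·············
·············

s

····≈░▒▒░····
····▓▒▒█▒····
····▒▒▒▓░····
····≈▒░▒▓····
····≈▒▒░▒····
····▒▒▒░░····
····█▒@▒≈····
····▒▒▒▒▒····
····≈▓▓░█····
·············
·············
·············
·············

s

····▓▒▒█▒····
····▒▒▒▓░····
····≈▒░▒▓····
····≈▒▒░▒····
····▒▒▒░░····
····█▒░▒≈····
····▒▒@▒▒····
····≈▓▓░█····
····▒▓▓▓░····
·············
·············
·············
·············

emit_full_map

▓▓█▒▓·
≈▒▒▓▒·
▓▒▒▒█▓
▒▒▓░█▒
▒░▓▒≈▒
▓≈▒▓░▒
▒░▓█░▒
░▒░▓≈█
▒░▓▓▒·
░░▒░▓·
≈░▒▒░·
▓▒▒█▒·
▒▒▒▓░·
≈▒░▒▓·
≈▒▒░▒·
▒▒▒░░·
█▒░▒≈·
▒▒@▒▒·
≈▓▓░█·
▒▓▓▓░·

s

····▒▒▒▓░····
····≈▒░▒▓····
····≈▒▒░▒····
····▒▒▒░░····
····█▒░▒≈····
····▒▒▒▒▒····
····≈▓@░█····
····▒▓▓▓░····
····▒▓█▒▒····
·············
·············
·············
·············

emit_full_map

▓▓█▒▓·
≈▒▒▓▒·
▓▒▒▒█▓
▒▒▓░█▒
▒░▓▒≈▒
▓≈▒▓░▒
▒░▓█░▒
░▒░▓≈█
▒░▓▓▒·
░░▒░▓·
≈░▒▒░·
▓▒▒█▒·
▒▒▒▓░·
≈▒░▒▓·
≈▒▒░▒·
▒▒▒░░·
█▒░▒≈·
▒▒▒▒▒·
≈▓@░█·
▒▓▓▓░·
▒▓█▒▒·


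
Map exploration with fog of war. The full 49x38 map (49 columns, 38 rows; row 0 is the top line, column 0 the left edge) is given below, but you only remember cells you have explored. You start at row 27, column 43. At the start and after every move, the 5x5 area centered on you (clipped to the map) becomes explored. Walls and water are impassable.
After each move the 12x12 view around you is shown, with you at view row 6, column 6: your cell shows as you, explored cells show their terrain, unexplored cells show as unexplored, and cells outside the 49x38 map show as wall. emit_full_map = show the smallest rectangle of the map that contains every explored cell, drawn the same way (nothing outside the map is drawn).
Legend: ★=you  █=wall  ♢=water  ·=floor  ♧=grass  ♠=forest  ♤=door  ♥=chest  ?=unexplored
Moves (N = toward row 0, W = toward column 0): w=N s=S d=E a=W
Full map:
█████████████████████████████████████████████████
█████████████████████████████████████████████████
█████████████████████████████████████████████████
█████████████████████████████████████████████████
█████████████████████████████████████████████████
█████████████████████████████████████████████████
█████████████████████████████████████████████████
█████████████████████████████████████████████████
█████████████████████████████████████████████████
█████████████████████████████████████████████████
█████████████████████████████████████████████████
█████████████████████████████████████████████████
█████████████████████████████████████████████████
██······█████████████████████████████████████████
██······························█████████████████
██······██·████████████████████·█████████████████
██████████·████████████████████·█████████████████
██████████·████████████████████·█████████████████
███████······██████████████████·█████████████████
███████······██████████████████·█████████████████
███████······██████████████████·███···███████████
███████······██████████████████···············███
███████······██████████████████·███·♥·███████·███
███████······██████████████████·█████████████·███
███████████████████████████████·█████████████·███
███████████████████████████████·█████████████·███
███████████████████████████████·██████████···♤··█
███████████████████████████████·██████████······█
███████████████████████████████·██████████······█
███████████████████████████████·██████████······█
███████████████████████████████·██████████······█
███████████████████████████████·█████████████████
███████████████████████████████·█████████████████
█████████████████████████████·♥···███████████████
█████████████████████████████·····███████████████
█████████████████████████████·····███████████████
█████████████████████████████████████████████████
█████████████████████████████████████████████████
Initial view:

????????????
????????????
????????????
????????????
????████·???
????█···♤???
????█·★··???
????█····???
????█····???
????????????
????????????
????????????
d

???????????█
???????????█
???????????█
???????????█
???████·█??█
???█···♤·??█
???█··★··??█
???█·····??█
???█·····??█
???????????█
???????????█
???????????█

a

????????????
????????????
????????????
????????????
????████·█??
????█···♤·??
????█·★···??
????█·····??
????█·····??
????????????
????????????
????????????

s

????????????
????????????
????????????
????████·█??
????█···♤·??
????█·····??
????█·★···??
????█·····??
????█····???
????????????
????????????
????????????

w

????????????
????????????
????????????
????????????
????████·█??
????█···♤·??
????█·★···??
????█·····??
????█·····??
????█····???
????????????
????????????

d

???????????█
???????????█
???????????█
???????????█
???████·█??█
???█···♤·??█
???█··★··??█
???█·····??█
???█·····??█
???█····???█
???????????█
???????????█

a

????????????
????????????
????????????
????????????
????████·█??
????█···♤·??
????█·★···??
????█·····??
????█·····??
????█····???
????????????
????????????

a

????????????
????????????
????????????
????????????
????█████·█?
????██···♤·?
????██★····?
????██·····?
????██·····?
?????█····??
????????????
????????????

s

????????????
????????????
????????????
????█████·█?
????██···♤·?
????██·····?
????██★····?
????██·····?
????██····??
????????????
????????????
????????????

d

????????????
????????????
????????????
???█████·█??
???██···♤·??
???██·····??
???██·★···??
???██·····??
???██····???
????????????
????????????
????????????

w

????????????
????????????
????????????
????????????
???█████·█??
???██···♤·??
???██·★···??
???██·····??
???██·····??
???██····???
????????????
????????????

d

???????????█
???????????█
???????????█
???????????█
??█████·█??█
??██···♤·??█
??██··★··??█
??██·····??█
??██·····??█
??██····???█
???????????█
???????????█

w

???????????█
???????????█
???????????█
???????????█
????███·█??█
??█████·█??█
??██··★♤·??█
??██·····??█
??██·····??█
??██·····??█
??██····???█
???????????█

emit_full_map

??███·█
█████·█
██··★♤·
██·····
██·····
██·····
██····?

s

???????????█
???????????█
???????????█
????███·█??█
??█████·█??█
??██···♤·??█
??██··★··??█
??██·····??█
??██·····??█
??██····???█
???????????█
???????????█

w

???????????█
???????????█
???????????█
???????????█
????███·█??█
??█████·█??█
??██··★♤·??█
??██·····??█
??██·····??█
??██·····??█
??██····???█
???????????█

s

???????????█
???????????█
???????????█
????███·█??█
??█████·█??█
??██···♤·??█
??██··★··??█
??██·····??█
??██·····??█
??██····???█
???????????█
???????????█


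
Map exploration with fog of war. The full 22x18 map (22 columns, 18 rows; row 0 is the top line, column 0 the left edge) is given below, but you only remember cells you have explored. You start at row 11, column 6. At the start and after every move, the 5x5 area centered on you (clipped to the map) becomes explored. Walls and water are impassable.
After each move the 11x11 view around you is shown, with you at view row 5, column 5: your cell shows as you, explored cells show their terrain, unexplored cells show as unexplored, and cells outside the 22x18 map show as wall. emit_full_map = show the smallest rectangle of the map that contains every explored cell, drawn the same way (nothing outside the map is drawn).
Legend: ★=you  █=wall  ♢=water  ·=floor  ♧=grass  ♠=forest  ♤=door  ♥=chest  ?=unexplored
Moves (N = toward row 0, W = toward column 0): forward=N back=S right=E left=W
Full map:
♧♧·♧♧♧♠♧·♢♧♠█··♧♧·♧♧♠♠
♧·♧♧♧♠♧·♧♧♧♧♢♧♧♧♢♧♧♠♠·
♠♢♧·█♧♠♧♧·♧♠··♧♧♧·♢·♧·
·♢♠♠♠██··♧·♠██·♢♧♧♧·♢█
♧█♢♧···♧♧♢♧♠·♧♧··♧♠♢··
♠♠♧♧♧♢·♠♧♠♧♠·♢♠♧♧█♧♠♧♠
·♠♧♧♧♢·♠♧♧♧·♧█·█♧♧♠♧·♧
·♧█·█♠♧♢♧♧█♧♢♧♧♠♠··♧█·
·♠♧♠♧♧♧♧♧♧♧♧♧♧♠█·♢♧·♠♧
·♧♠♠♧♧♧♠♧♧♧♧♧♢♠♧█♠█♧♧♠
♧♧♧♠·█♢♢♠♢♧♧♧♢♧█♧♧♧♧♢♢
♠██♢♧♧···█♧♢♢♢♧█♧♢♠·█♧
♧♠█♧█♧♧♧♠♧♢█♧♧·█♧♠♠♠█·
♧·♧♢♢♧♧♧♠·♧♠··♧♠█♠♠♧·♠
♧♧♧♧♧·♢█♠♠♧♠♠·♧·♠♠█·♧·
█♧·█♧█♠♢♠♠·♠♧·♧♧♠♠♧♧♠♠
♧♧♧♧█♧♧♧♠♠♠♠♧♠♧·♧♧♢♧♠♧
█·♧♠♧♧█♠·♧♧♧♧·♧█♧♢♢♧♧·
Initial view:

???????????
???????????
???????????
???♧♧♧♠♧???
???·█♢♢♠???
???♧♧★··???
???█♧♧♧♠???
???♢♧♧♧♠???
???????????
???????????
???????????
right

???????????
???????????
???????????
??♧♧♧♠♧♧???
??·█♢♢♠♢???
??♧♧·★·█???
??█♧♧♧♠♧???
??♢♧♧♧♠·???
???????????
???????????
???????????

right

???????????
???????????
???????????
?♧♧♧♠♧♧♧???
?·█♢♢♠♢♧???
?♧♧··★█♧???
?█♧♧♧♠♧♢???
?♢♧♧♧♠·♧???
???????????
???????????
???????????

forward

???????????
???????????
???????????
???♧♧♧♧♧???
?♧♧♧♠♧♧♧???
?·█♢♢★♢♧???
?♧♧···█♧???
?█♧♧♧♠♧♢???
?♢♧♧♧♠·♧???
???????????
???????????

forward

???????????
???????????
???????????
???♧♢♧♧█???
???♧♧♧♧♧???
?♧♧♧♠★♧♧???
?·█♢♢♠♢♧???
?♧♧···█♧???
?█♧♧♧♠♧♢???
?♢♧♧♧♠·♧???
???????????

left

???????????
???????????
???????????
???♠♧♢♧♧█??
???♧♧♧♧♧♧??
??♧♧♧★♧♧♧??
??·█♢♢♠♢♧??
??♧♧···█♧??
??█♧♧♧♠♧♢??
??♢♧♧♧♠·♧??
???????????

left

???????????
???????????
???????????
???█♠♧♢♧♧█?
???♧♧♧♧♧♧♧?
???♧♧★♠♧♧♧?
???·█♢♢♠♢♧?
???♧♧···█♧?
???█♧♧♧♠♧♢?
???♢♧♧♧♠·♧?
???????????

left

???????????
???????????
???????????
???·█♠♧♢♧♧█
???♠♧♧♧♧♧♧♧
???♠♧★♧♠♧♧♧
???♠·█♢♢♠♢♧
???♢♧♧···█♧
????█♧♧♧♠♧♢
????♢♧♧♧♠·♧
???????????

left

█??????????
█??????????
█??????????
█??█·█♠♧♢♧♧
█??♧♠♧♧♧♧♧♧
█??♠♠★♧♧♠♧♧
█??♧♠·█♢♢♠♢
█??█♢♧♧···█
█????█♧♧♧♠♧
█????♢♧♧♧♠·
█??????????

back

█??????????
█??????????
█??█·█♠♧♢♧♧
█??♧♠♧♧♧♧♧♧
█??♠♠♧♧♧♠♧♧
█??♧♠★█♢♢♠♢
█??█♢♧♧···█
█??█♧█♧♧♧♠♧
█????♢♧♧♧♠·
█??????????
█??????????

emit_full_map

█·█♠♧♢♧♧█
♧♠♧♧♧♧♧♧♧
♠♠♧♧♧♠♧♧♧
♧♠★█♢♢♠♢♧
█♢♧♧···█♧
█♧█♧♧♧♠♧♢
??♢♧♧♧♠·♧

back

█??????????
█??█·█♠♧♢♧♧
█??♧♠♧♧♧♧♧♧
█??♠♠♧♧♧♠♧♧
█??♧♠·█♢♢♠♢
█??█♢★♧···█
█??█♧█♧♧♧♠♧
█??♧♢♢♧♧♧♠·
█??????????
█??????????
█??????????

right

???????????
??█·█♠♧♢♧♧█
??♧♠♧♧♧♧♧♧♧
??♠♠♧♧♧♠♧♧♧
??♧♠·█♢♢♠♢♧
??█♢♧★···█♧
??█♧█♧♧♧♠♧♢
??♧♢♢♧♧♧♠·♧
???????????
???????????
???????????

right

???????????
?█·█♠♧♢♧♧█?
?♧♠♧♧♧♧♧♧♧?
?♠♠♧♧♧♠♧♧♧?
?♧♠·█♢♢♠♢♧?
?█♢♧♧★··█♧?
?█♧█♧♧♧♠♧♢?
?♧♢♢♧♧♧♠·♧?
???????????
???????????
???????????

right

???????????
█·█♠♧♢♧♧█??
♧♠♧♧♧♧♧♧♧??
♠♠♧♧♧♠♧♧♧??
♧♠·█♢♢♠♢♧??
█♢♧♧·★·█♧??
█♧█♧♧♧♠♧♢??
♧♢♢♧♧♧♠·♧??
???????????
???????????
???????????

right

???????????
·█♠♧♢♧♧█???
♠♧♧♧♧♧♧♧???
♠♧♧♧♠♧♧♧???
♠·█♢♢♠♢♧???
♢♧♧··★█♧???
♧█♧♧♧♠♧♢???
♢♢♧♧♧♠·♧???
???????????
???????????
???????????

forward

???????????
???????????
·█♠♧♢♧♧█???
♠♧♧♧♧♧♧♧???
♠♧♧♧♠♧♧♧???
♠·█♢♢★♢♧???
♢♧♧···█♧???
♧█♧♧♧♠♧♢???
♢♢♧♧♧♠·♧???
???????????
???????????

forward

???????????
???????????
???????????
·█♠♧♢♧♧█???
♠♧♧♧♧♧♧♧???
♠♧♧♧♠★♧♧???
♠·█♢♢♠♢♧???
♢♧♧···█♧???
♧█♧♧♧♠♧♢???
♢♢♧♧♧♠·♧???
???????????

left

???????????
???????????
???????????
█·█♠♧♢♧♧█??
♧♠♧♧♧♧♧♧♧??
♠♠♧♧♧★♧♧♧??
♧♠·█♢♢♠♢♧??
█♢♧♧···█♧??
█♧█♧♧♧♠♧♢??
♧♢♢♧♧♧♠·♧??
???????????

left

???????????
???????????
???????????
?█·█♠♧♢♧♧█?
?♧♠♧♧♧♧♧♧♧?
?♠♠♧♧★♠♧♧♧?
?♧♠·█♢♢♠♢♧?
?█♢♧♧···█♧?
?█♧█♧♧♧♠♧♢?
?♧♢♢♧♧♧♠·♧?
???????????

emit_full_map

█·█♠♧♢♧♧█
♧♠♧♧♧♧♧♧♧
♠♠♧♧★♠♧♧♧
♧♠·█♢♢♠♢♧
█♢♧♧···█♧
█♧█♧♧♧♠♧♢
♧♢♢♧♧♧♠·♧

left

???????????
???????????
???????????
??█·█♠♧♢♧♧█
??♧♠♧♧♧♧♧♧♧
??♠♠♧★♧♠♧♧♧
??♧♠·█♢♢♠♢♧
??█♢♧♧···█♧
??█♧█♧♧♧♠♧♢
??♧♢♢♧♧♧♠·♧
???????????

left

█??????????
█??????????
█??????????
█??█·█♠♧♢♧♧
█??♧♠♧♧♧♧♧♧
█??♠♠★♧♧♠♧♧
█??♧♠·█♢♢♠♢
█??█♢♧♧···█
█??█♧█♧♧♧♠♧
█??♧♢♢♧♧♧♠·
█??????????

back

█??????????
█??????????
█??█·█♠♧♢♧♧
█??♧♠♧♧♧♧♧♧
█??♠♠♧♧♧♠♧♧
█??♧♠★█♢♢♠♢
█??█♢♧♧···█
█??█♧█♧♧♧♠♧
█??♧♢♢♧♧♧♠·
█??????????
█??????????

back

█??????????
█??█·█♠♧♢♧♧
█??♧♠♧♧♧♧♧♧
█??♠♠♧♧♧♠♧♧
█??♧♠·█♢♢♠♢
█??█♢★♧···█
█??█♧█♧♧♧♠♧
█??♧♢♢♧♧♧♠·
█??????????
█??????????
█??????????

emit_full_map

█·█♠♧♢♧♧█
♧♠♧♧♧♧♧♧♧
♠♠♧♧♧♠♧♧♧
♧♠·█♢♢♠♢♧
█♢★♧···█♧
█♧█♧♧♧♠♧♢
♧♢♢♧♧♧♠·♧

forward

█??????????
█??????????
█??█·█♠♧♢♧♧
█??♧♠♧♧♧♧♧♧
█??♠♠♧♧♧♠♧♧
█??♧♠★█♢♢♠♢
█??█♢♧♧···█
█??█♧█♧♧♧♠♧
█??♧♢♢♧♧♧♠·
█??????????
█??????????

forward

█??????????
█??????????
█??????????
█??█·█♠♧♢♧♧
█??♧♠♧♧♧♧♧♧
█??♠♠★♧♧♠♧♧
█??♧♠·█♢♢♠♢
█??█♢♧♧···█
█??█♧█♧♧♧♠♧
█??♧♢♢♧♧♧♠·
█??????????


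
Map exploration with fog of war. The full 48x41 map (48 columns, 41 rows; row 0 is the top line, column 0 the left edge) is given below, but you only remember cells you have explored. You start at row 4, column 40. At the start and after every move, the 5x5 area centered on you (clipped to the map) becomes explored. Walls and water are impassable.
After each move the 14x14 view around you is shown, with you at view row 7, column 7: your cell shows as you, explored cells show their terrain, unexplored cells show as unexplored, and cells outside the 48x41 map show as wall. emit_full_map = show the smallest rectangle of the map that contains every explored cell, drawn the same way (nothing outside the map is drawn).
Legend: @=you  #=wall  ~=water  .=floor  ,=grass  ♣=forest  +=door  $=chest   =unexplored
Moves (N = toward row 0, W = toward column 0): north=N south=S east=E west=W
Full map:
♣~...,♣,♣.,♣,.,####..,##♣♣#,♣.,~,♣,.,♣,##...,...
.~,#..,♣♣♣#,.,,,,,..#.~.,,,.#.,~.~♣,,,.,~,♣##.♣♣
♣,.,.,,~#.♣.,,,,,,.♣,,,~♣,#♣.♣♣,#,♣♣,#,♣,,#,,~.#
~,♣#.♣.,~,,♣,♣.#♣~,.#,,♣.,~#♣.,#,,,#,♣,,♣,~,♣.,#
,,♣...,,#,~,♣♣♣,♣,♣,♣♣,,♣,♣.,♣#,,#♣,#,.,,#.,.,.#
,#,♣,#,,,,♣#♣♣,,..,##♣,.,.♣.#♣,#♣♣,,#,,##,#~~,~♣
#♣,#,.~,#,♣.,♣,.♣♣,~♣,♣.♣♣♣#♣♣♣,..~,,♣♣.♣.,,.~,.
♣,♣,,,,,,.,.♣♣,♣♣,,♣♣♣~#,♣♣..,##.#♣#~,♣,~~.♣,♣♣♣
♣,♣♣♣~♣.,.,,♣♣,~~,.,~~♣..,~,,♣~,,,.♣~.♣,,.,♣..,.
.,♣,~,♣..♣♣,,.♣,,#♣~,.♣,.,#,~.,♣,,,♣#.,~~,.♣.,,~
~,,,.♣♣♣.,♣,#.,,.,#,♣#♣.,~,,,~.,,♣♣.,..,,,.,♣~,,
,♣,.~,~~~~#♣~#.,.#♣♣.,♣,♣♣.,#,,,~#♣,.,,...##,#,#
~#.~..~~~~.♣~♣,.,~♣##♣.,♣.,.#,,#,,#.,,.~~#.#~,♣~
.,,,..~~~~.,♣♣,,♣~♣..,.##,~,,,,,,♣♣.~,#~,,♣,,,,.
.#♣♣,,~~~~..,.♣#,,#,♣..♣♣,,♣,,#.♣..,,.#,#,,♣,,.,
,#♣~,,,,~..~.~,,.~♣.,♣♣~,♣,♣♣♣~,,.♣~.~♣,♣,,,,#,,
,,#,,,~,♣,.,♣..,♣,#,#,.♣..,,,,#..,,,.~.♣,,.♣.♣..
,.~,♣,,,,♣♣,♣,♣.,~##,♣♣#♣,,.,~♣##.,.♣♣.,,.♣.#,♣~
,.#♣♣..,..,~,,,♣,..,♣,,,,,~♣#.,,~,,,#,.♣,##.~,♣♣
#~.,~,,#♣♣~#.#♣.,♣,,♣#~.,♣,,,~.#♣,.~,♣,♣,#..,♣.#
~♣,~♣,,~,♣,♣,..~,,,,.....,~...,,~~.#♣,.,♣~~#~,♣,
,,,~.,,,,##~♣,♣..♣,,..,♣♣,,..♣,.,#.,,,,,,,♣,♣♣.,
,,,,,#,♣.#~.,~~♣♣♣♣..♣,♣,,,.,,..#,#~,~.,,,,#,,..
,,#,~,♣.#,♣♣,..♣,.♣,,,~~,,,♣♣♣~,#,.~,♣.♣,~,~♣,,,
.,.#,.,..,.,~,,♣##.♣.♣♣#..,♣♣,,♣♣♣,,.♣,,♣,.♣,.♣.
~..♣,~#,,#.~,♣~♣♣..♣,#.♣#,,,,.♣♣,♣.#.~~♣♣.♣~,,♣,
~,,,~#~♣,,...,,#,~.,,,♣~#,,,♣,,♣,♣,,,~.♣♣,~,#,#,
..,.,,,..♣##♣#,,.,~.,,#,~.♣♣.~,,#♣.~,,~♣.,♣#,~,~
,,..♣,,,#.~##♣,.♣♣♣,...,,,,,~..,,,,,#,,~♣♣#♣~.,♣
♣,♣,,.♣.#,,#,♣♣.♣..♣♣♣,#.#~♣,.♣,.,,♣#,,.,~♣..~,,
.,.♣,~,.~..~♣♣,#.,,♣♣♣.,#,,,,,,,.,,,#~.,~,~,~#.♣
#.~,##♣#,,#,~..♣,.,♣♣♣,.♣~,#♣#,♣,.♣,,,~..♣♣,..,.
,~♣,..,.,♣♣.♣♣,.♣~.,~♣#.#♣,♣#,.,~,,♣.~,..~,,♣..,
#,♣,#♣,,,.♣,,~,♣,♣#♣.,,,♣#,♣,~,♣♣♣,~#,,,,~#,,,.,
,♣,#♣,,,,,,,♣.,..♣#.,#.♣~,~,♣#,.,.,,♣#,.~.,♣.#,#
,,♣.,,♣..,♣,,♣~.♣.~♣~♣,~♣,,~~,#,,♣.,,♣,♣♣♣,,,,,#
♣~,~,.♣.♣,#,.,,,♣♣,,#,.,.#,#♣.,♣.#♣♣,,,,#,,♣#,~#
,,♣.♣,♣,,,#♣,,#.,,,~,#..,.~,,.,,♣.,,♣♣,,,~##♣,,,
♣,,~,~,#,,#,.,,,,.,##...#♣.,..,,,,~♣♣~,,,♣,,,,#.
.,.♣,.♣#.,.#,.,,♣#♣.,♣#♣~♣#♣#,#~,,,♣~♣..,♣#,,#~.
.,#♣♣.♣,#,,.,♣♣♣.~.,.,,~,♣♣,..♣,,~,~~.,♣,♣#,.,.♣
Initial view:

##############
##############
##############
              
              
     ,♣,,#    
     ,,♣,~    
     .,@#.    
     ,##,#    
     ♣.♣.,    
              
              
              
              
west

##############
##############
##############
              
              
     #,♣,,#   
     ♣,,♣,~   
     ,.@,#.   
     ,,##,#   
     ♣♣.♣.,   
              
              
              
              

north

##############
##############
##############
##############
              
     ,.,~,    
     #,♣,,#   
     ♣,@♣,~   
     ,.,,#.   
     ,,##,#   
     ♣♣.♣.,   
              
              
              

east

##############
##############
##############
##############
              
    ,.,~,♣    
    #,♣,,#    
    ♣,,@,~    
    ,.,,#.    
    ,,##,#    
    ♣♣.♣.,    
              
              
              

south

##############
##############
##############
              
    ,.,~,♣    
    #,♣,,#    
    ♣,,♣,~    
    ,.,@#.    
    ,,##,#    
    ♣♣.♣.,    
              
              
              
              

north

##############
##############
##############
##############
              
    ,.,~,♣    
    #,♣,,#    
    ♣,,@,~    
    ,.,,#.    
    ,,##,#    
    ♣♣.♣.,    
              
              
              

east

##############
##############
##############
##############
              
   ,.,~,♣#    
   #,♣,,#,    
   ♣,,♣@~,    
   ,.,,#.,    
   ,,##,#~    
   ♣♣.♣.,     
              
              
              

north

##############
##############
##############
##############
##############
     ##...    
   ,.,~,♣#    
   #,♣,@#,    
   ♣,,♣,~,    
   ,.,,#.,    
   ,,##,#~    
   ♣♣.♣.,     
              
              

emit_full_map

  ##...
,.,~,♣#
#,♣,@#,
♣,,♣,~,
,.,,#.,
,,##,#~
♣♣.♣., 

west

##############
##############
##############
##############
##############
     ,##...   
    ,.,~,♣#   
    #,♣@,#,   
    ♣,,♣,~,   
    ,.,,#.,   
    ,,##,#~   
    ♣♣.♣.,    
              
              

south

##############
##############
##############
##############
     ,##...   
    ,.,~,♣#   
    #,♣,,#,   
    ♣,,@,~,   
    ,.,,#.,   
    ,,##,#~   
    ♣♣.♣.,    
              
              
              

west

##############
##############
##############
##############
      ,##...  
     ,.,~,♣#  
     #,♣,,#,  
     ♣,@♣,~,  
     ,.,,#.,  
     ,,##,#~  
     ♣♣.♣.,   
              
              
              

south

##############
##############
##############
      ,##...  
     ,.,~,♣#  
     #,♣,,#,  
     ♣,,♣,~,  
     ,.@,#.,  
     ,,##,#~  
     ♣♣.♣.,   
              
              
              
              

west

##############
##############
##############
       ,##... 
      ,.,~,♣# 
     ,#,♣,,#, 
     ,♣,,♣,~, 
     #,@,,#., 
     #,,##,#~ 
     ,♣♣.♣.,  
              
              
              
              

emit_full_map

  ,##...
 ,.,~,♣#
,#,♣,,#,
,♣,,♣,~,
#,@,,#.,
#,,##,#~
,♣♣.♣., 

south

##############
##############
       ,##... 
      ,.,~,♣# 
     ,#,♣,,#, 
     ,♣,,♣,~, 
     #,.,,#., 
     #,@##,#~ 
     ,♣♣.♣.,  
     ~,♣,~    
              
              
              
              

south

##############
       ,##... 
      ,.,~,♣# 
     ,#,♣,,#, 
     ,♣,,♣,~, 
     #,.,,#., 
     #,,##,#~ 
     ,♣@.♣.,  
     ~,♣,~    
     ~.♣,,    
              
              
              
              

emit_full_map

  ,##...
 ,.,~,♣#
,#,♣,,#,
,♣,,♣,~,
#,.,,#.,
#,,##,#~
,♣@.♣., 
~,♣,~   
~.♣,,   
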